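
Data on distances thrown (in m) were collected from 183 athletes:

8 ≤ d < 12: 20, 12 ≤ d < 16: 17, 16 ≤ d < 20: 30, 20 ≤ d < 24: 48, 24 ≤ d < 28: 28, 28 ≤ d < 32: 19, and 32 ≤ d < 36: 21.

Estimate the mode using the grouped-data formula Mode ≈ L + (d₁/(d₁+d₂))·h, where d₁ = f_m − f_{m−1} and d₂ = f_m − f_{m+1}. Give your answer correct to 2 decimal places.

Modal class: 20 ≤ d < 24 (highest frequency 48).
d₁ = 48 − 30 = 18, d₂ = 48 − 28 = 20
Mode ≈ 20 + (18/(18+20)) × 4 = 20 + 1.8947 = 21.8947

21.89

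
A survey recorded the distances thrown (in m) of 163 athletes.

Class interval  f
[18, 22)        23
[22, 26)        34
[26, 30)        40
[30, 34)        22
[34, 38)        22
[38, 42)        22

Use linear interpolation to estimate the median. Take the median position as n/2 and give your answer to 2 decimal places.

28.45

Cumulative frequencies: 23, 57, 97, 119, 141, 163
n = 163; position = n/2 = 81.5.
This falls in the class [26, 30): L = 26, F = 57, f = 40, h = 4.
Median ≈ 26 + ((81.5 − 57) / 40) × 4 = 28.4500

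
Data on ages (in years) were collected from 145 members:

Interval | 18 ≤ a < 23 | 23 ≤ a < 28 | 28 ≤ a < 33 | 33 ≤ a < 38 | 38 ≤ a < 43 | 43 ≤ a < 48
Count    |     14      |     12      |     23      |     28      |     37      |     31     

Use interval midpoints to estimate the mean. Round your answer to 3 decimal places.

35.845

Midpoints: 20.5, 25.5, 30.5, 35.5, 40.5, 45.5
Σfm = 14×20.5 + 12×25.5 + 23×30.5 + 28×35.5 + 37×40.5 + 31×45.5 = 5197.5
n = Σf = 145
Mean = 5197.5 / 145 = 35.8448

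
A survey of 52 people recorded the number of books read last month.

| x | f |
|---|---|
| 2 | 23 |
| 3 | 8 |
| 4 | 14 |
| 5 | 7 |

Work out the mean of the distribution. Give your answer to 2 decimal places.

3.10

Values: 2, 3, 4, 5
Σfx = 23×2 + 8×3 + 14×4 + 7×5 = 161
n = Σf = 52
Mean = 161 / 52 = 3.0962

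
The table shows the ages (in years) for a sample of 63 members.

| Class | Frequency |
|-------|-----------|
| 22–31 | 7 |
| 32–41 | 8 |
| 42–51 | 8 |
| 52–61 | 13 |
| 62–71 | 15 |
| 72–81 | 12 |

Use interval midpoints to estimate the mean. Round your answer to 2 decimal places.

55.55

Midpoints: 26.5, 36.5, 46.5, 56.5, 66.5, 76.5
Σfm = 7×26.5 + 8×36.5 + 8×46.5 + 13×56.5 + 15×66.5 + 12×76.5 = 3499.5
n = Σf = 63
Mean = 3499.5 / 63 = 55.5476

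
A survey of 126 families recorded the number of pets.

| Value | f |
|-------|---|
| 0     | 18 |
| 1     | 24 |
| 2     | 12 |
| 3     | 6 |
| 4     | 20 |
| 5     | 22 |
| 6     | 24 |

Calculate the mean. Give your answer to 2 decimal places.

Values: 0, 1, 2, 3, 4, 5, 6
Σfx = 18×0 + 24×1 + 12×2 + 6×3 + 20×4 + 22×5 + 24×6 = 400
n = Σf = 126
Mean = 400 / 126 = 3.1746

3.17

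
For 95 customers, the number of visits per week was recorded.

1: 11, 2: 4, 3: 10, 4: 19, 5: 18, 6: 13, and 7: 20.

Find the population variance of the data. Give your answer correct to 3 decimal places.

Values: 1, 2, 3, 4, 5, 6, 7
n = 95, Σfx = 433, mean = 4.5579
Σfx² = 2319
Σf(x − x̄)² = Σfx² − (Σfx)²/n = 2319 − 433²/95 = 345.4316
Population variance = 345.4316 / 95 = 3.6361

3.636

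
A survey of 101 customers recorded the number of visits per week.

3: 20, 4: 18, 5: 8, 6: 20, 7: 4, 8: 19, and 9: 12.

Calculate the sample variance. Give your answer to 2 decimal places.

4.41

Values: 3, 4, 5, 6, 7, 8, 9
n = 101, Σfx = 580, mean = 5.7426
Σfx² = 3772
Σf(x − x̄)² = Σfx² − (Σfx)²/n = 3772 − 580²/101 = 441.3069
Sample variance = 441.3069 / 100 = 4.4131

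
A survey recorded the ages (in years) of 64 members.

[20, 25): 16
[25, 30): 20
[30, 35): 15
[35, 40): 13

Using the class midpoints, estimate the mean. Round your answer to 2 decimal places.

Midpoints: 22.5, 27.5, 32.5, 37.5
Σfm = 16×22.5 + 20×27.5 + 15×32.5 + 13×37.5 = 1885
n = Σf = 64
Mean = 1885 / 64 = 29.4531

29.45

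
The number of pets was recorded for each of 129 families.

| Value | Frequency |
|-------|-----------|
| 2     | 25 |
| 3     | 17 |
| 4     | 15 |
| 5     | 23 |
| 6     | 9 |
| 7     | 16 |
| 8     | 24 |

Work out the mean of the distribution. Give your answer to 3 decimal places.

4.915

Values: 2, 3, 4, 5, 6, 7, 8
Σfx = 25×2 + 17×3 + 15×4 + 23×5 + 9×6 + 16×7 + 24×8 = 634
n = Σf = 129
Mean = 634 / 129 = 4.9147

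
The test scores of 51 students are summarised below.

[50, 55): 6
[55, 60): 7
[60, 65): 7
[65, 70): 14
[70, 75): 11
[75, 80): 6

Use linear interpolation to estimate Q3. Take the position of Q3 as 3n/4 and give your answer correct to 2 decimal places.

71.93

Cumulative frequencies: 6, 13, 20, 34, 45, 51
n = 51; position = 3n/4 = 38.25.
This falls in the class [70, 75): L = 70, F = 34, f = 11, h = 5.
Upper quartile ≈ 70 + ((38.25 − 34) / 11) × 5 = 71.9318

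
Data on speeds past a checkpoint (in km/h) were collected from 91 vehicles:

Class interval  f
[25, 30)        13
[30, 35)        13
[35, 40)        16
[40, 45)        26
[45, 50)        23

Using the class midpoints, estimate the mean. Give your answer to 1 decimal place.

Midpoints: 27.5, 32.5, 37.5, 42.5, 47.5
Σfm = 13×27.5 + 13×32.5 + 16×37.5 + 26×42.5 + 23×47.5 = 3577.5
n = Σf = 91
Mean = 3577.5 / 91 = 39.3132

39.3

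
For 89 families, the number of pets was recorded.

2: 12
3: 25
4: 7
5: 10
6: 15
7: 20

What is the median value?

5

Cumulative frequencies: 12, 37, 44, 54, 69, 89
n = 89, so the median is the value in position (n+1)/2 = 45.
Position 45 falls at value 5.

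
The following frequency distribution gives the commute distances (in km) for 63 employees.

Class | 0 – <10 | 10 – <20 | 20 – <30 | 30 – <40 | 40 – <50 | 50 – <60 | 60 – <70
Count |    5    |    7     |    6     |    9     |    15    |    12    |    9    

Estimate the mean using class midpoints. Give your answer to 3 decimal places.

Midpoints: 5, 15, 25, 35, 45, 55, 65
Σfm = 5×5 + 7×15 + 6×25 + 9×35 + 15×45 + 12×55 + 9×65 = 2515
n = Σf = 63
Mean = 2515 / 63 = 39.9206

39.921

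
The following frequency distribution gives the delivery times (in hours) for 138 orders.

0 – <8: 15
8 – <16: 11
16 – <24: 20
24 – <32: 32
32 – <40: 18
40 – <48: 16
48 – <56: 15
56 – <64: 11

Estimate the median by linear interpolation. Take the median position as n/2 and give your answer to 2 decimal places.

29.75

Cumulative frequencies: 15, 26, 46, 78, 96, 112, 127, 138
n = 138; position = n/2 = 69.
This falls in the class 24 – <32: L = 24, F = 46, f = 32, h = 8.
Median ≈ 24 + ((69 − 46) / 32) × 8 = 29.7500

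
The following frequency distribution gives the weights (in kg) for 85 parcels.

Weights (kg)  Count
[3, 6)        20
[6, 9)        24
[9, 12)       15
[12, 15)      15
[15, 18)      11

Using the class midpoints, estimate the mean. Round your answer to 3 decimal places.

9.547

Midpoints: 4.5, 7.5, 10.5, 13.5, 16.5
Σfm = 20×4.5 + 24×7.5 + 15×10.5 + 15×13.5 + 11×16.5 = 811.5
n = Σf = 85
Mean = 811.5 / 85 = 9.5471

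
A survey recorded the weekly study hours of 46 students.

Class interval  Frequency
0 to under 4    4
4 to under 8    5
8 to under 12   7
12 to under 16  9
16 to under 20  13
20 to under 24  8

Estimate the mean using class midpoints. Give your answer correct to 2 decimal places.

14.00

Midpoints: 2, 6, 10, 14, 18, 22
Σfm = 4×2 + 5×6 + 7×10 + 9×14 + 13×18 + 8×22 = 644
n = Σf = 46
Mean = 644 / 46 = 14.0000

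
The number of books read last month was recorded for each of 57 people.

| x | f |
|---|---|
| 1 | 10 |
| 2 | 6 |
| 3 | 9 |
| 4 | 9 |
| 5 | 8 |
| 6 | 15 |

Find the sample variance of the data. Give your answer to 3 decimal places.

Values: 1, 2, 3, 4, 5, 6
n = 57, Σfx = 215, mean = 3.7719
Σfx² = 999
Σf(x − x̄)² = Σfx² − (Σfx)²/n = 999 − 215²/57 = 188.0351
Sample variance = 188.0351 / 56 = 3.3578

3.358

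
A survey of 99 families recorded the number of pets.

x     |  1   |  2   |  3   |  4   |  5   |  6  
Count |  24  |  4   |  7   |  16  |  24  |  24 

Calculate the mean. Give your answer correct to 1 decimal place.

3.8

Values: 1, 2, 3, 4, 5, 6
Σfx = 24×1 + 4×2 + 7×3 + 16×4 + 24×5 + 24×6 = 381
n = Σf = 99
Mean = 381 / 99 = 3.8485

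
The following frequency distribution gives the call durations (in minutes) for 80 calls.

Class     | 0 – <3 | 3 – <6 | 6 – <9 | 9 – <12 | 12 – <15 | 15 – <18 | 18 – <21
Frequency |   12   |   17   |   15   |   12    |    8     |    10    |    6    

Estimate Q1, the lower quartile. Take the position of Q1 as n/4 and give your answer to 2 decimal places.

Cumulative frequencies: 12, 29, 44, 56, 64, 74, 80
n = 80; position = n/4 = 20.
This falls in the class 3 – <6: L = 3, F = 12, f = 17, h = 3.
Lower quartile ≈ 3 + ((20 − 12) / 17) × 3 = 4.4118

4.41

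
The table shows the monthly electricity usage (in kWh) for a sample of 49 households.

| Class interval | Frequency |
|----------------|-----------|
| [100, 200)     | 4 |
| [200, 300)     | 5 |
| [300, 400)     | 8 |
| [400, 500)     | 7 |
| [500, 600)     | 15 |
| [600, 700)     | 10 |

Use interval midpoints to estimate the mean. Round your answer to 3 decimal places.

Midpoints: 150, 250, 350, 450, 550, 650
Σfm = 4×150 + 5×250 + 8×350 + 7×450 + 15×550 + 10×650 = 22550
n = Σf = 49
Mean = 22550 / 49 = 460.2041

460.204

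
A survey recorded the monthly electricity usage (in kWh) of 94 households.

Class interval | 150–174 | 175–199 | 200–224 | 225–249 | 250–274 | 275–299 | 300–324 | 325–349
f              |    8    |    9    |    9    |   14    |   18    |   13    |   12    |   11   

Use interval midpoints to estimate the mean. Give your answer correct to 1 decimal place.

256.4

Midpoints: 162, 187, 212, 237, 262, 287, 312, 337
Σfm = 8×162 + 9×187 + 9×212 + 14×237 + 18×262 + 13×287 + 12×312 + 11×337 = 24103
n = Σf = 94
Mean = 24103 / 94 = 256.4149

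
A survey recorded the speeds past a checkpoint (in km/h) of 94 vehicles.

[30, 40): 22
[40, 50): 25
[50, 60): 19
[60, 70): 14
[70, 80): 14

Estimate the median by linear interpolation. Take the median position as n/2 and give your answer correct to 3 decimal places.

Cumulative frequencies: 22, 47, 66, 80, 94
n = 94; position = n/2 = 47.
This falls in the class [40, 50): L = 40, F = 22, f = 25, h = 10.
Median ≈ 40 + ((47 − 22) / 25) × 10 = 50.0000

50.000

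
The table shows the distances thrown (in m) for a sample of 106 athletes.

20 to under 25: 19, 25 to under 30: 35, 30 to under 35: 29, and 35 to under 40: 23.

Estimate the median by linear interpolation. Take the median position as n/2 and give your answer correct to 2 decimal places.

29.86

Cumulative frequencies: 19, 54, 83, 106
n = 106; position = n/2 = 53.
This falls in the class 25 to under 30: L = 25, F = 19, f = 35, h = 5.
Median ≈ 25 + ((53 − 19) / 35) × 5 = 29.8571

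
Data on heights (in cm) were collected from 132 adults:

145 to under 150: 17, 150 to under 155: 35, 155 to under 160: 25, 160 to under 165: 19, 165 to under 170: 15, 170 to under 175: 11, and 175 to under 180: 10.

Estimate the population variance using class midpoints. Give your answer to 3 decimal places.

Midpoints: 147.5, 152.5, 157.5, 162.5, 167.5, 172.5, 177.5
n = 132, Σfm = 21055, mean = 159.5076
Σfm² = 3368925
Σf(m − x̄)² = Σfm² − (Σfm)²/n = 3368925 − 21055²/132 = 10492.9924
Population variance = 10492.9924 / 132 = 79.4924

79.492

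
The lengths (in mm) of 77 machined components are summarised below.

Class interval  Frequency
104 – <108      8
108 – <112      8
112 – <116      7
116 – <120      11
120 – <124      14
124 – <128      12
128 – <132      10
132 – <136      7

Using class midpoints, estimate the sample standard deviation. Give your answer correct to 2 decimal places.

8.51

Midpoints: 106, 110, 114, 118, 122, 126, 130, 134
n = 77, Σfm = 9282, mean = 120.5455
Σfm² = 1124404
Σf(m − x̄)² = Σfm² − (Σfm)²/n = 1124404 − 9282²/77 = 5501.0909
Sample variance = 5501.0909 / 76 = 72.3828
Standard deviation = √72.3828 = 8.5078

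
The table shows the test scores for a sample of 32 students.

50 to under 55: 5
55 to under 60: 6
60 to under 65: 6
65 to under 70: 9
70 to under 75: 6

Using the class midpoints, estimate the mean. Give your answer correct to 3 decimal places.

63.281

Midpoints: 52.5, 57.5, 62.5, 67.5, 72.5
Σfm = 5×52.5 + 6×57.5 + 6×62.5 + 9×67.5 + 6×72.5 = 2025
n = Σf = 32
Mean = 2025 / 32 = 63.2812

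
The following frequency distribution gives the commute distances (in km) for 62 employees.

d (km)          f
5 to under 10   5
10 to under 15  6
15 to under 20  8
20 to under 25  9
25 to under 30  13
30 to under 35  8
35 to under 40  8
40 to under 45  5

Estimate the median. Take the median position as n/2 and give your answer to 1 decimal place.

26.2

Cumulative frequencies: 5, 11, 19, 28, 41, 49, 57, 62
n = 62; position = n/2 = 31.
This falls in the class 25 to under 30: L = 25, F = 28, f = 13, h = 5.
Median ≈ 25 + ((31 − 28) / 13) × 5 = 26.1538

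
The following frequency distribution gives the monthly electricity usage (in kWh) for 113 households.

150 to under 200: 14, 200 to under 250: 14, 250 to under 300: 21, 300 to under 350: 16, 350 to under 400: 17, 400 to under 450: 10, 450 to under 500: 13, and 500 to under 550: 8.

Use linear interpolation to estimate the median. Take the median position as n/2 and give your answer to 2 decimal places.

Cumulative frequencies: 14, 28, 49, 65, 82, 92, 105, 113
n = 113; position = n/2 = 56.5.
This falls in the class 300 to under 350: L = 300, F = 49, f = 16, h = 50.
Median ≈ 300 + ((56.5 − 49) / 16) × 50 = 323.4375

323.44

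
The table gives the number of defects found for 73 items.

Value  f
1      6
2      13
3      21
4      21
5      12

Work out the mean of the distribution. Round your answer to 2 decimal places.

Values: 1, 2, 3, 4, 5
Σfx = 6×1 + 13×2 + 21×3 + 21×4 + 12×5 = 239
n = Σf = 73
Mean = 239 / 73 = 3.2740

3.27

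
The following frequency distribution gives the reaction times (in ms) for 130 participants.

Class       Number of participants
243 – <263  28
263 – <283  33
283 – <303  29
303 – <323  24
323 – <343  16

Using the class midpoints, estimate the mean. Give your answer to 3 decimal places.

Midpoints: 253, 273, 293, 313, 333
Σfm = 28×253 + 33×273 + 29×293 + 24×313 + 16×333 = 37430
n = Σf = 130
Mean = 37430 / 130 = 287.9231

287.923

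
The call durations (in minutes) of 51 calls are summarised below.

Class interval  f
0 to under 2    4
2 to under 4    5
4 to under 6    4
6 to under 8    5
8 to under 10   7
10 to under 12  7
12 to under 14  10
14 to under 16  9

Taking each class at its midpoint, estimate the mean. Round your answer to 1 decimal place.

9.4

Midpoints: 1, 3, 5, 7, 9, 11, 13, 15
Σfm = 4×1 + 5×3 + 4×5 + 5×7 + 7×9 + 7×11 + 10×13 + 9×15 = 479
n = Σf = 51
Mean = 479 / 51 = 9.3922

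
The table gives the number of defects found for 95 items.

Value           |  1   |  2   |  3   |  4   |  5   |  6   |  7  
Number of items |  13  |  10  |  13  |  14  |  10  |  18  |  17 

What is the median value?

4

Cumulative frequencies: 13, 23, 36, 50, 60, 78, 95
n = 95, so the median is the value in position (n+1)/2 = 48.
Position 48 falls at value 4.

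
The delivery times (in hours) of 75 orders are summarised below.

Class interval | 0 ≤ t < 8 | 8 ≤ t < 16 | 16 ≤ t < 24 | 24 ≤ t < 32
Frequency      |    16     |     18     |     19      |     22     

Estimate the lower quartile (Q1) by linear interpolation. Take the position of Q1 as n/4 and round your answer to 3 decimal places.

Cumulative frequencies: 16, 34, 53, 75
n = 75; position = n/4 = 18.75.
This falls in the class 8 ≤ t < 16: L = 8, F = 16, f = 18, h = 8.
Lower quartile ≈ 8 + ((18.75 − 16) / 18) × 8 = 9.2222

9.222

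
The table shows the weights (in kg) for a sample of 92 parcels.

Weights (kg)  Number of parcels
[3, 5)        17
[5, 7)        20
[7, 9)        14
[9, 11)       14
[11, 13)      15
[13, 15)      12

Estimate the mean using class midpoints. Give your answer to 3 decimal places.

Midpoints: 4, 6, 8, 10, 12, 14
Σfm = 17×4 + 20×6 + 14×8 + 14×10 + 15×12 + 12×14 = 788
n = Σf = 92
Mean = 788 / 92 = 8.5652

8.565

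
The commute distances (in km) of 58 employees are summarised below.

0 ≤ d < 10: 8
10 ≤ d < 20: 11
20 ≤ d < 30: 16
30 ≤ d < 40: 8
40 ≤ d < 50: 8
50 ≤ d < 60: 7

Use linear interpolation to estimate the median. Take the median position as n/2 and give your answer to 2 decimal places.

Cumulative frequencies: 8, 19, 35, 43, 51, 58
n = 58; position = n/2 = 29.
This falls in the class 20 ≤ d < 30: L = 20, F = 19, f = 16, h = 10.
Median ≈ 20 + ((29 − 19) / 16) × 10 = 26.2500

26.25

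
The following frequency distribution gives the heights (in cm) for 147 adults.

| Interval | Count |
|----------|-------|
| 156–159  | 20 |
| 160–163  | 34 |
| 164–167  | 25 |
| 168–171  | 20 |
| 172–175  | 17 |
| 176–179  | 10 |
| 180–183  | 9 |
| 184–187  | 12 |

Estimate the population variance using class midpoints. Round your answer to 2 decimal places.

Midpoints: 157.5, 161.5, 165.5, 169.5, 173.5, 177.5, 181.5, 185.5
n = 147, Σfm = 24752.5, mean = 168.3844
Σfm² = 4178486.75
Σf(m − x̄)² = Σfm² − (Σfm)²/n = 4178486.75 − 24752.5²/147 = 10553.0340
Population variance = 10553.0340 / 147 = 71.7893

71.79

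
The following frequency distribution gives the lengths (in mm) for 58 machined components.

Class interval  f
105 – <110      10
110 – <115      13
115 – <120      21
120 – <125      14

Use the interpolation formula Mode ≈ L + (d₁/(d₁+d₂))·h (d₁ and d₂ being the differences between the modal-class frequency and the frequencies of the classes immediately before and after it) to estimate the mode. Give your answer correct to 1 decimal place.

Modal class: 115 – <120 (highest frequency 21).
d₁ = 21 − 13 = 8, d₂ = 21 − 14 = 7
Mode ≈ 115 + (8/(8+7)) × 5 = 115 + 2.6667 = 117.6667

117.7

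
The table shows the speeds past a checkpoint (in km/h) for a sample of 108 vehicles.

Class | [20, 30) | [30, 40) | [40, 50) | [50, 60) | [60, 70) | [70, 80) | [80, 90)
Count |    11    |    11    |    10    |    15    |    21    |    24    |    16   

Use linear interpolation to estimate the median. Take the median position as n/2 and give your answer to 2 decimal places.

Cumulative frequencies: 11, 22, 32, 47, 68, 92, 108
n = 108; position = n/2 = 54.
This falls in the class [60, 70): L = 60, F = 47, f = 21, h = 10.
Median ≈ 60 + ((54 − 47) / 21) × 10 = 63.3333

63.33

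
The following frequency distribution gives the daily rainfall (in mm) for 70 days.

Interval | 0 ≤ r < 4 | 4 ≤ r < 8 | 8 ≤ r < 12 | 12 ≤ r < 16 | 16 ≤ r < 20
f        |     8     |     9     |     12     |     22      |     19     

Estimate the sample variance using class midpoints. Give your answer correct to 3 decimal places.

28.174

Midpoints: 2, 6, 10, 14, 18
n = 70, Σfm = 840, mean = 12.0000
Σfm² = 12024
Σf(m − x̄)² = Σfm² − (Σfm)²/n = 12024 − 840²/70 = 1944.0000
Sample variance = 1944.0000 / 69 = 28.1739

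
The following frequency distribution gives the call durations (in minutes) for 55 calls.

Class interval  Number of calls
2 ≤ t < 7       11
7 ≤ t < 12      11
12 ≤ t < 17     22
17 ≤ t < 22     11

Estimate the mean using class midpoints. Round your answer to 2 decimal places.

12.50

Midpoints: 4.5, 9.5, 14.5, 19.5
Σfm = 11×4.5 + 11×9.5 + 22×14.5 + 11×19.5 = 687.5
n = Σf = 55
Mean = 687.5 / 55 = 12.5000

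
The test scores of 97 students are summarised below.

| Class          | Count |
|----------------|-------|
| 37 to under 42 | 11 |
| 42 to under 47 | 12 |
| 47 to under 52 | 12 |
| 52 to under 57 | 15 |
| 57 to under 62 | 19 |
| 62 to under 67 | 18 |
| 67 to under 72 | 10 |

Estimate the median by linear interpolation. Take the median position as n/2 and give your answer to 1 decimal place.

56.5

Cumulative frequencies: 11, 23, 35, 50, 69, 87, 97
n = 97; position = n/2 = 48.5.
This falls in the class 52 to under 57: L = 52, F = 35, f = 15, h = 5.
Median ≈ 52 + ((48.5 − 35) / 15) × 5 = 56.5000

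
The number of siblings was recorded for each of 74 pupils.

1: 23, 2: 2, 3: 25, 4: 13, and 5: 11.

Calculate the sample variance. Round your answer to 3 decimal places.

Values: 1, 2, 3, 4, 5
n = 74, Σfx = 209, mean = 2.8243
Σfx² = 739
Σf(x − x̄)² = Σfx² − (Σfx)²/n = 739 − 209²/74 = 148.7162
Sample variance = 148.7162 / 73 = 2.0372

2.037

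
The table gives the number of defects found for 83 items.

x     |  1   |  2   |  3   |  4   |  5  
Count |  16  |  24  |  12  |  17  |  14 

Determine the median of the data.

3

Cumulative frequencies: 16, 40, 52, 69, 83
n = 83, so the median is the value in position (n+1)/2 = 42.
Position 42 falls at value 3.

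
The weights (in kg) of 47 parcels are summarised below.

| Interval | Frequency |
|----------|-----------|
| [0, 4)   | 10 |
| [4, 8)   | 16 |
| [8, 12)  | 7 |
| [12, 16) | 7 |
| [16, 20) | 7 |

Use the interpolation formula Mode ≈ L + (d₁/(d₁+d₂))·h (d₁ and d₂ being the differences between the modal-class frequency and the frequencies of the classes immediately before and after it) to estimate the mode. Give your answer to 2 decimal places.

5.60

Modal class: [4, 8) (highest frequency 16).
d₁ = 16 − 10 = 6, d₂ = 16 − 7 = 9
Mode ≈ 4 + (6/(6+9)) × 4 = 4 + 1.6000 = 5.6000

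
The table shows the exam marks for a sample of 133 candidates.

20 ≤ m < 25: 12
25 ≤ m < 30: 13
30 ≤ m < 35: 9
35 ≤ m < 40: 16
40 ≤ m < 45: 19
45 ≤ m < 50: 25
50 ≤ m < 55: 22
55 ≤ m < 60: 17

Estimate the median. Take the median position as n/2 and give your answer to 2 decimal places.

44.34

Cumulative frequencies: 12, 25, 34, 50, 69, 94, 116, 133
n = 133; position = n/2 = 66.5.
This falls in the class 40 ≤ m < 45: L = 40, F = 50, f = 19, h = 5.
Median ≈ 40 + ((66.5 − 50) / 19) × 5 = 44.3421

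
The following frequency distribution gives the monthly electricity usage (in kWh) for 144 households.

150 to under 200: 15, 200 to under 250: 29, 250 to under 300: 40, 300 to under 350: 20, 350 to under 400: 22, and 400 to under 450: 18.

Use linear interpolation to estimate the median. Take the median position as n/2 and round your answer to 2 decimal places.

285.00

Cumulative frequencies: 15, 44, 84, 104, 126, 144
n = 144; position = n/2 = 72.
This falls in the class 250 to under 300: L = 250, F = 44, f = 40, h = 50.
Median ≈ 250 + ((72 − 44) / 40) × 50 = 285.0000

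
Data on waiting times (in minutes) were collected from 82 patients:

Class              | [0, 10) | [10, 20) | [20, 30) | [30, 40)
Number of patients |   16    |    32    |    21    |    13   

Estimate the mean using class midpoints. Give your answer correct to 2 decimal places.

Midpoints: 5, 15, 25, 35
Σfm = 16×5 + 32×15 + 21×25 + 13×35 = 1540
n = Σf = 82
Mean = 1540 / 82 = 18.7805

18.78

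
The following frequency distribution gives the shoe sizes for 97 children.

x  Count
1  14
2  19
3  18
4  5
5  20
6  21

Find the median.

3

Cumulative frequencies: 14, 33, 51, 56, 76, 97
n = 97, so the median is the value in position (n+1)/2 = 49.
Position 49 falls at value 3.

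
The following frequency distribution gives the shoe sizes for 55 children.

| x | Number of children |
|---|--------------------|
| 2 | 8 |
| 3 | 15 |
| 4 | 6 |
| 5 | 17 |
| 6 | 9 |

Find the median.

4

Cumulative frequencies: 8, 23, 29, 46, 55
n = 55, so the median is the value in position (n+1)/2 = 28.
Position 28 falls at value 4.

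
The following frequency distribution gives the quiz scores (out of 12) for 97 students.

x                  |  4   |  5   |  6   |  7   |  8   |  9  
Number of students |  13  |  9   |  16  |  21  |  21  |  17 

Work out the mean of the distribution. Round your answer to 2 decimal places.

Values: 4, 5, 6, 7, 8, 9
Σfx = 13×4 + 9×5 + 16×6 + 21×7 + 21×8 + 17×9 = 661
n = Σf = 97
Mean = 661 / 97 = 6.8144

6.81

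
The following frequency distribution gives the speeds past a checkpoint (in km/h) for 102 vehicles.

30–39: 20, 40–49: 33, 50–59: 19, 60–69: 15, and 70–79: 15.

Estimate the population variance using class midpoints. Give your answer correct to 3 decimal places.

176.778

Midpoints: 34.5, 44.5, 54.5, 64.5, 74.5
n = 102, Σfm = 5279, mean = 51.7549
Σfm² = 291245.5
Σf(m − x̄)² = Σfm² − (Σfm)²/n = 291245.5 − 5279²/102 = 18031.3725
Population variance = 18031.3725 / 102 = 176.7782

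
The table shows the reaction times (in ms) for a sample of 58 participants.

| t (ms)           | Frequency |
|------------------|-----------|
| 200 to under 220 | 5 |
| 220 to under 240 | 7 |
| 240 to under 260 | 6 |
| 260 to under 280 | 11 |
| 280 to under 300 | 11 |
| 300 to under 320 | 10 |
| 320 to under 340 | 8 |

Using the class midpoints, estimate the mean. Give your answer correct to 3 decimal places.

276.897

Midpoints: 210, 230, 250, 270, 290, 310, 330
Σfm = 5×210 + 7×230 + 6×250 + 11×270 + 11×290 + 10×310 + 8×330 = 16060
n = Σf = 58
Mean = 16060 / 58 = 276.8966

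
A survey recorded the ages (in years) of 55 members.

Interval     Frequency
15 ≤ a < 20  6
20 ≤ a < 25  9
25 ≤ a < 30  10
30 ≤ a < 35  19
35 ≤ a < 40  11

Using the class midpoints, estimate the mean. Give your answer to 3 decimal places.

29.318

Midpoints: 17.5, 22.5, 27.5, 32.5, 37.5
Σfm = 6×17.5 + 9×22.5 + 10×27.5 + 19×32.5 + 11×37.5 = 1612.5
n = Σf = 55
Mean = 1612.5 / 55 = 29.3182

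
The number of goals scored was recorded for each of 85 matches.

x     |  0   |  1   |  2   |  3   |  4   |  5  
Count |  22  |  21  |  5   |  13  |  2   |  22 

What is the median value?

1

Cumulative frequencies: 22, 43, 48, 61, 63, 85
n = 85, so the median is the value in position (n+1)/2 = 43.
Position 43 falls at value 1.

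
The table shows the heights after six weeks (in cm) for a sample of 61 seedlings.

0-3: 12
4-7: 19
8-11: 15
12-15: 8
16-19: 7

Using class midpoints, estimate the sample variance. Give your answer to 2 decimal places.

25.54

Midpoints: 1.5, 5.5, 9.5, 13.5, 17.5
n = 61, Σfm = 495.5, mean = 8.1230
Σfm² = 5557.25
Σf(m − x̄)² = Σfm² − (Σfm)²/n = 5557.25 − 495.5²/61 = 1532.3279
Sample variance = 1532.3279 / 60 = 25.5388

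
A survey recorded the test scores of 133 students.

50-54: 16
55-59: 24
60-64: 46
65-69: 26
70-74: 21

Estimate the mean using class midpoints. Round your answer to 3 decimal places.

62.451

Midpoints: 52, 57, 62, 67, 72
Σfm = 16×52 + 24×57 + 46×62 + 26×67 + 21×72 = 8306
n = Σf = 133
Mean = 8306 / 133 = 62.4511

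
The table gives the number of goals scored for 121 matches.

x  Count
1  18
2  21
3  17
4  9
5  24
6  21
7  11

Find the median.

Cumulative frequencies: 18, 39, 56, 65, 89, 110, 121
n = 121, so the median is the value in position (n+1)/2 = 61.
Position 61 falls at value 4.

4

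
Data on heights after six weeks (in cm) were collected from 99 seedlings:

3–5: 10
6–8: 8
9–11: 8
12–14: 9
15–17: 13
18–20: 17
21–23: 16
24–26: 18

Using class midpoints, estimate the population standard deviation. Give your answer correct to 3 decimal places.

6.836

Midpoints: 4, 7, 10, 13, 16, 19, 22, 25
n = 99, Σfm = 1626, mean = 16.4242
Σfm² = 31332
Σf(m − x̄)² = Σfm² − (Σfm)²/n = 31332 − 1626²/99 = 4626.1818
Population variance = 4626.1818 / 99 = 46.7291
Standard deviation = √46.7291 = 6.8359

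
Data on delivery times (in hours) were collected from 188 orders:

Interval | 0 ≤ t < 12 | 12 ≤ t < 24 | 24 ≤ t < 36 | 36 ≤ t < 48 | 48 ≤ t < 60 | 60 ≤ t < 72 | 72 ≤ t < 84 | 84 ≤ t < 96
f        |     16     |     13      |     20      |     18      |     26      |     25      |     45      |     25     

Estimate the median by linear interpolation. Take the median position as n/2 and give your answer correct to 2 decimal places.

Cumulative frequencies: 16, 29, 49, 67, 93, 118, 163, 188
n = 188; position = n/2 = 94.
This falls in the class 60 ≤ t < 72: L = 60, F = 93, f = 25, h = 12.
Median ≈ 60 + ((94 − 93) / 25) × 12 = 60.4800

60.48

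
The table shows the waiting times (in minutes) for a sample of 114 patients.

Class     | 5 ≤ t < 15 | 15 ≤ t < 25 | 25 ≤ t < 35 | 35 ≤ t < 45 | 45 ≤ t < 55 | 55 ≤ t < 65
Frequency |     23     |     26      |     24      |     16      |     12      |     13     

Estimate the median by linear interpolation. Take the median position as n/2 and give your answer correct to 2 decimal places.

Cumulative frequencies: 23, 49, 73, 89, 101, 114
n = 114; position = n/2 = 57.
This falls in the class 25 ≤ t < 35: L = 25, F = 49, f = 24, h = 10.
Median ≈ 25 + ((57 − 49) / 24) × 10 = 28.3333

28.33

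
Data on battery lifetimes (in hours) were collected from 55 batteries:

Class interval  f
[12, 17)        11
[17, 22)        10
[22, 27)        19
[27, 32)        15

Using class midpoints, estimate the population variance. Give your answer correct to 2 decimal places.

28.98

Midpoints: 14.5, 19.5, 24.5, 29.5
n = 55, Σfm = 1262.5, mean = 22.9545
Σfm² = 30573.75
Σf(m − x̄)² = Σfm² − (Σfm)²/n = 30573.75 − 1262.5²/55 = 1593.6364
Population variance = 1593.6364 / 55 = 28.9752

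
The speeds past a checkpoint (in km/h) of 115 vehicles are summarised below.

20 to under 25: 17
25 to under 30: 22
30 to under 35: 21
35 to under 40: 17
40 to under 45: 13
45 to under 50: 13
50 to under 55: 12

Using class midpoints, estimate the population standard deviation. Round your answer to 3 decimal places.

9.560

Midpoints: 22.5, 27.5, 32.5, 37.5, 42.5, 47.5, 52.5
n = 115, Σfm = 4107.5, mean = 35.7174
Σfm² = 157218.75
Σf(m − x̄)² = Σfm² − (Σfm)²/n = 157218.75 − 4107.5²/115 = 10509.5652
Population variance = 10509.5652 / 115 = 91.3875
Standard deviation = √91.3875 = 9.5597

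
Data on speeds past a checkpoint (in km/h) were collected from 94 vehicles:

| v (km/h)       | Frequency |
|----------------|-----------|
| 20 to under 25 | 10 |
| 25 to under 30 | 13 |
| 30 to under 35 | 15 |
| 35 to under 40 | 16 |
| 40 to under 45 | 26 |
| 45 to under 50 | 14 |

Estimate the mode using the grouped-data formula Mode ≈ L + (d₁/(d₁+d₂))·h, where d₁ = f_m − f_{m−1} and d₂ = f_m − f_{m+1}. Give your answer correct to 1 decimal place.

42.3

Modal class: 40 to under 45 (highest frequency 26).
d₁ = 26 − 16 = 10, d₂ = 26 − 14 = 12
Mode ≈ 40 + (10/(10+12)) × 5 = 40 + 2.2727 = 42.2727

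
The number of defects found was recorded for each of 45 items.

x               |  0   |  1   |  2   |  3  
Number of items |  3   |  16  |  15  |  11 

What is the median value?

Cumulative frequencies: 3, 19, 34, 45
n = 45, so the median is the value in position (n+1)/2 = 23.
Position 23 falls at value 2.

2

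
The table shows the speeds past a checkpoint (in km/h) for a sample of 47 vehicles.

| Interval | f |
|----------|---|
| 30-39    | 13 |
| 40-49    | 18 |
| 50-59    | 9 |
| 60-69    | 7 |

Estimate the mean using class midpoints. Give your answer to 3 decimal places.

46.628

Midpoints: 34.5, 44.5, 54.5, 64.5
Σfm = 13×34.5 + 18×44.5 + 9×54.5 + 7×64.5 = 2191.5
n = Σf = 47
Mean = 2191.5 / 47 = 46.6277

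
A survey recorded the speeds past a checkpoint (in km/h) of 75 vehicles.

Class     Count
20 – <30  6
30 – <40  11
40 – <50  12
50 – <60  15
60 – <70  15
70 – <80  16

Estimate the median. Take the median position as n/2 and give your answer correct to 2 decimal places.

55.67

Cumulative frequencies: 6, 17, 29, 44, 59, 75
n = 75; position = n/2 = 37.5.
This falls in the class 50 – <60: L = 50, F = 29, f = 15, h = 10.
Median ≈ 50 + ((37.5 − 29) / 15) × 10 = 55.6667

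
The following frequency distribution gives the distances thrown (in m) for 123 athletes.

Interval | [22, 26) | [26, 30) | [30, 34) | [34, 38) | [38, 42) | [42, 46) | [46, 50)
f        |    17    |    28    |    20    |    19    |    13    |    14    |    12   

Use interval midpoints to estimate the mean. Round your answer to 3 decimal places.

34.374

Midpoints: 24, 28, 32, 36, 40, 44, 48
Σfm = 17×24 + 28×28 + 20×32 + 19×36 + 13×40 + 14×44 + 12×48 = 4228
n = Σf = 123
Mean = 4228 / 123 = 34.3740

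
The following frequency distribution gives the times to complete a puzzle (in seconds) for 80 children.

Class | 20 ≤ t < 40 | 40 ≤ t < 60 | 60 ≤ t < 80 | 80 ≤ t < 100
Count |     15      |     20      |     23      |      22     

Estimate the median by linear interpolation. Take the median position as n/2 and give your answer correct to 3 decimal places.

Cumulative frequencies: 15, 35, 58, 80
n = 80; position = n/2 = 40.
This falls in the class 60 ≤ t < 80: L = 60, F = 35, f = 23, h = 20.
Median ≈ 60 + ((40 − 35) / 23) × 20 = 64.3478

64.348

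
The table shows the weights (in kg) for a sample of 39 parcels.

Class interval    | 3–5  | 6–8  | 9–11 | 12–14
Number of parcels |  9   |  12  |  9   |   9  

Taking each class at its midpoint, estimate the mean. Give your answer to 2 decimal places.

8.38

Midpoints: 4, 7, 10, 13
Σfm = 9×4 + 12×7 + 9×10 + 9×13 = 327
n = Σf = 39
Mean = 327 / 39 = 8.3846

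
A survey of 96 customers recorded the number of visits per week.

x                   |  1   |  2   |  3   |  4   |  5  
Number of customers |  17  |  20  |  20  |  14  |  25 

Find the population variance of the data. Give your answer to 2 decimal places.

2.09

Values: 1, 2, 3, 4, 5
n = 96, Σfx = 298, mean = 3.1042
Σfx² = 1126
Σf(x − x̄)² = Σfx² − (Σfx)²/n = 1126 − 298²/96 = 200.9583
Population variance = 200.9583 / 96 = 2.0933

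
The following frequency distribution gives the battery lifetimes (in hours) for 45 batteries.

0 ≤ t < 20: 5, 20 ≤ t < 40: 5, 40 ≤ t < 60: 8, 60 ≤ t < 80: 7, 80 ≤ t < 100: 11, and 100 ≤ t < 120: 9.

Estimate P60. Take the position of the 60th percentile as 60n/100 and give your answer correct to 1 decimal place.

Cumulative frequencies: 5, 10, 18, 25, 36, 45
n = 45; position = 60n/100 = 27.
This falls in the class 80 ≤ t < 100: L = 80, F = 25, f = 11, h = 20.
60th percentile ≈ 80 + ((27 − 25) / 11) × 20 = 83.6364

83.6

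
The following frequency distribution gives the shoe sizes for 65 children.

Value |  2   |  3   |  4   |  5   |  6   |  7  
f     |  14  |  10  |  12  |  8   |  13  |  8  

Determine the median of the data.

Cumulative frequencies: 14, 24, 36, 44, 57, 65
n = 65, so the median is the value in position (n+1)/2 = 33.
Position 33 falls at value 4.

4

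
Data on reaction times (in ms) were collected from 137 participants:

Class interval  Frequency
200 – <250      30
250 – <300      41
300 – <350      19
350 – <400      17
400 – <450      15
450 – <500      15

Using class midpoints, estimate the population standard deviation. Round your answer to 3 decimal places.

82.437

Midpoints: 225, 275, 325, 375, 425, 475
n = 137, Σfm = 44075, mean = 321.7153
Σfm² = 15110625
Σf(m − x̄)² = Σfm² − (Σfm)²/n = 15110625 − 44075²/137 = 931021.8978
Population variance = 931021.8978 / 137 = 6795.7803
Standard deviation = √6795.7803 = 82.4365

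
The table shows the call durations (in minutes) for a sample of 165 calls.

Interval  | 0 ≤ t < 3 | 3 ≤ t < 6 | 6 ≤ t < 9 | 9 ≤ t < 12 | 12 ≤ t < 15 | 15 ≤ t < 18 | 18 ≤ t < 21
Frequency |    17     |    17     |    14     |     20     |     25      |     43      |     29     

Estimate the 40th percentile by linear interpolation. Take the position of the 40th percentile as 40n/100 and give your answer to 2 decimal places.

Cumulative frequencies: 17, 34, 48, 68, 93, 136, 165
n = 165; position = 40n/100 = 66.
This falls in the class 9 ≤ t < 12: L = 9, F = 48, f = 20, h = 3.
40th percentile ≈ 9 + ((66 − 48) / 20) × 3 = 11.7000

11.70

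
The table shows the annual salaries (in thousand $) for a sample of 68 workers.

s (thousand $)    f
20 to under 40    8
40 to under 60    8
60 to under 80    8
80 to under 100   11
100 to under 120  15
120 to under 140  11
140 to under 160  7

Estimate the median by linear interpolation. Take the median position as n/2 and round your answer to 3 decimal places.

Cumulative frequencies: 8, 16, 24, 35, 50, 61, 68
n = 68; position = n/2 = 34.
This falls in the class 80 to under 100: L = 80, F = 24, f = 11, h = 20.
Median ≈ 80 + ((34 − 24) / 11) × 20 = 98.1818

98.182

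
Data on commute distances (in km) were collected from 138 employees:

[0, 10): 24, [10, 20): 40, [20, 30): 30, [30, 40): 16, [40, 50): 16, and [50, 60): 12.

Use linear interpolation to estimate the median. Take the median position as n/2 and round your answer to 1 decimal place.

21.7

Cumulative frequencies: 24, 64, 94, 110, 126, 138
n = 138; position = n/2 = 69.
This falls in the class [20, 30): L = 20, F = 64, f = 30, h = 10.
Median ≈ 20 + ((69 − 64) / 30) × 10 = 21.6667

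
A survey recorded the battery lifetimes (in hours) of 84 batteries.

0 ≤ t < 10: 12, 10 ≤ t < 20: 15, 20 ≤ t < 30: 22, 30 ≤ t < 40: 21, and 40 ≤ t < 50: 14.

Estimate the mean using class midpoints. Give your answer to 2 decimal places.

26.19

Midpoints: 5, 15, 25, 35, 45
Σfm = 12×5 + 15×15 + 22×25 + 21×35 + 14×45 = 2200
n = Σf = 84
Mean = 2200 / 84 = 26.1905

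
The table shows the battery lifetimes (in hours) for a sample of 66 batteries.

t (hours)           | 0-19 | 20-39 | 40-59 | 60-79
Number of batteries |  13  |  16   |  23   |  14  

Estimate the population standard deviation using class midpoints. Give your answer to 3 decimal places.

20.615

Midpoints: 9.5, 29.5, 49.5, 69.5
n = 66, Σfm = 2707, mean = 41.0152
Σfm² = 139076.5
Σf(m − x̄)² = Σfm² − (Σfm)²/n = 139076.5 − 2707²/66 = 28048.4848
Population variance = 28048.4848 / 66 = 424.9770
Standard deviation = √424.9770 = 20.6150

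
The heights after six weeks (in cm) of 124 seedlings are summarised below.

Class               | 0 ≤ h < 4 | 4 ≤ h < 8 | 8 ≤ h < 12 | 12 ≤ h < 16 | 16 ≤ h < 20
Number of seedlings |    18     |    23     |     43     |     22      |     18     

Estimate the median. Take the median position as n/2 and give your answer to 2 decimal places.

Cumulative frequencies: 18, 41, 84, 106, 124
n = 124; position = n/2 = 62.
This falls in the class 8 ≤ h < 12: L = 8, F = 41, f = 43, h = 4.
Median ≈ 8 + ((62 − 41) / 43) × 4 = 9.9535

9.95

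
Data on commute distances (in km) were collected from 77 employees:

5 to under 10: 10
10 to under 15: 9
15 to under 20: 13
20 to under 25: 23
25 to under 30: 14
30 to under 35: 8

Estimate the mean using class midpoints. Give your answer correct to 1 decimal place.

Midpoints: 7.5, 12.5, 17.5, 22.5, 27.5, 32.5
Σfm = 10×7.5 + 9×12.5 + 13×17.5 + 23×22.5 + 14×27.5 + 8×32.5 = 1577.5
n = Σf = 77
Mean = 1577.5 / 77 = 20.4870

20.5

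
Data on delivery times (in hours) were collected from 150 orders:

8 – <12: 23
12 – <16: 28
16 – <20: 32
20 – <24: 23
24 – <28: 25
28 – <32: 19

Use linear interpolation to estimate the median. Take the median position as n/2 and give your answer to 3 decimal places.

Cumulative frequencies: 23, 51, 83, 106, 131, 150
n = 150; position = n/2 = 75.
This falls in the class 16 – <20: L = 16, F = 51, f = 32, h = 4.
Median ≈ 16 + ((75 − 51) / 32) × 4 = 19.0000

19.000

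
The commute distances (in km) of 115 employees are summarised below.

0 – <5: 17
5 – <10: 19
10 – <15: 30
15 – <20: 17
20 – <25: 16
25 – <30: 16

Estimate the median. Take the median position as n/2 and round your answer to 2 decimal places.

13.58

Cumulative frequencies: 17, 36, 66, 83, 99, 115
n = 115; position = n/2 = 57.5.
This falls in the class 10 – <15: L = 10, F = 36, f = 30, h = 5.
Median ≈ 10 + ((57.5 − 36) / 30) × 5 = 13.5833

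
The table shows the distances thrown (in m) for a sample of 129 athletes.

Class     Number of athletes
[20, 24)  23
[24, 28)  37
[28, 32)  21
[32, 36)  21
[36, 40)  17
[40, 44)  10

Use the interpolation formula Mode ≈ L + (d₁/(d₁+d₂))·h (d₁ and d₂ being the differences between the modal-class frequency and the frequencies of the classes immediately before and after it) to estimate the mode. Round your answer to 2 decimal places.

25.87

Modal class: [24, 28) (highest frequency 37).
d₁ = 37 − 23 = 14, d₂ = 37 − 21 = 16
Mode ≈ 24 + (14/(14+16)) × 4 = 24 + 1.8667 = 25.8667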